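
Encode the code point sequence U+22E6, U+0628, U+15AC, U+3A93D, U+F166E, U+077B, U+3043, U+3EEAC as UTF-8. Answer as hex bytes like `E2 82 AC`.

U+22E6: 3-byte form → E2 8B A6.
U+0628: 2-byte form → D8 A8.
U+15AC: 3-byte form → E1 96 AC.
U+3A93D: 4-byte form → F0 BA A4 BD.
U+F166E: 4-byte form → F3 B1 99 AE.
U+077B: 2-byte form → DD BB.
U+3043: 3-byte form → E3 81 83.
U+3EEAC: 4-byte form → F0 BE BA AC.
Concatenated (25 bytes): E2 8B A6 D8 A8 E1 96 AC F0 BA A4 BD F3 B1 99 AE DD BB E3 81 83 F0 BE BA AC.

E2 8B A6 D8 A8 E1 96 AC F0 BA A4 BD F3 B1 99 AE DD BB E3 81 83 F0 BE BA AC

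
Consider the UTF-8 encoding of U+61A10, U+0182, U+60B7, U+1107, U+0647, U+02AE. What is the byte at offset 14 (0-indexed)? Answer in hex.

0xCA

U+61A10 → 4-byte form F1 A1 A8 90 at offsets 0–3.
U+0182 → 2-byte form C6 82 at offsets 4–5.
U+60B7 → 3-byte form E6 82 B7 at offsets 6–8.
U+1107 → 3-byte form E1 84 87 at offsets 9–11.
U+0647 → 2-byte form D9 87 at offsets 12–13.
U+02AE → 2-byte form CA AE at offsets 14–15.
Offset 14 falls in char 6's range; it's byte 1 of CA AE = 0xCA.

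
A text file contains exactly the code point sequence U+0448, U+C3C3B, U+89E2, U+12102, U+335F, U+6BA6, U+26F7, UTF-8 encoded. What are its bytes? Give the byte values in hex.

D1 88 F3 83 B0 BB E8 A7 A2 F0 92 84 82 E3 8D 9F E6 AE A6 E2 9B B7

U+0448: 2-byte form → D1 88.
U+C3C3B: 4-byte form → F3 83 B0 BB.
U+89E2: 3-byte form → E8 A7 A2.
U+12102: 4-byte form → F0 92 84 82.
U+335F: 3-byte form → E3 8D 9F.
U+6BA6: 3-byte form → E6 AE A6.
U+26F7: 3-byte form → E2 9B B7.
Concatenated (22 bytes): D1 88 F3 83 B0 BB E8 A7 A2 F0 92 84 82 E3 8D 9F E6 AE A6 E2 9B B7.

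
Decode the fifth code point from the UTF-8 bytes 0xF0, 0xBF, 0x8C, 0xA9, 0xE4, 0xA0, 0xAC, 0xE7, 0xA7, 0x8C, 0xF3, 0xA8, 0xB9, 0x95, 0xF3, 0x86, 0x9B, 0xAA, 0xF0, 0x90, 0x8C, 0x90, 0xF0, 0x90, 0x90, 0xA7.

Offset 0: leading byte 0xF0 = 11110000 → 4-byte char #1 = F0 BF 8C A9.
Offset 4: leading byte 0xE4 = 11100100 → 3-byte char #2 = E4 A0 AC.
Offset 7: leading byte 0xE7 = 11100111 → 3-byte char #3 = E7 A7 8C.
Offset 10: leading byte 0xF3 = 11110011 → 4-byte char #4 = F3 A8 B9 95.
Offset 14: leading byte 0xF3 = 11110011 → 4-byte char #5 = F3 86 9B AA.
Leading byte 0xF3 = 11110011 matches 11110xxx → 4-byte sequence.
Byte 1: 0xF3 = 11110011, payload 011 (3 bits).
Byte 2: 0x86 = 10000110 (10xxxxxx ✓), payload 000110.
Byte 3: 0x9B = 10011011 (10xxxxxx ✓), payload 011011.
Byte 4: 0xAA = 10101010 (10xxxxxx ✓), payload 101010.
Concatenate: 011000110011011101010 = 0xC66EA (21 bits → U+C66EA).

U+C66EA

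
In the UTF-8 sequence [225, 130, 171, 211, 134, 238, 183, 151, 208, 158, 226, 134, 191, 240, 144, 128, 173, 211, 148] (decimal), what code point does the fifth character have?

U+21BF

Offset 0: leading byte 0xE1 = 11100001 → 3-byte char #1 = E1 82 AB.
Offset 3: leading byte 0xD3 = 11010011 → 2-byte char #2 = D3 86.
Offset 5: leading byte 0xEE = 11101110 → 3-byte char #3 = EE B7 97.
Offset 8: leading byte 0xD0 = 11010000 → 2-byte char #4 = D0 9E.
Offset 10: leading byte 0xE2 = 11100010 → 3-byte char #5 = E2 86 BF.
Leading byte 0xE2 = 11100010 matches 1110xxxx → 3-byte sequence.
Byte 1: 0xE2 = 11100010, payload 0010 (4 bits).
Byte 2: 0x86 = 10000110 (10xxxxxx ✓), payload 000110.
Byte 3: 0xBF = 10111111 (10xxxxxx ✓), payload 111111.
Concatenate: 0010000110111111 = 0x21BF (16 bits → U+21BF).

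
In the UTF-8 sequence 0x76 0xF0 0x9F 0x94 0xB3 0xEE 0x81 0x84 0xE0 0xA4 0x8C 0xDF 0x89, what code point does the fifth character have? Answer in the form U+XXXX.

Offset 0: leading byte 0x76 = 01110110 → 1-byte char #1 = 76.
Offset 1: leading byte 0xF0 = 11110000 → 4-byte char #2 = F0 9F 94 B3.
Offset 5: leading byte 0xEE = 11101110 → 3-byte char #3 = EE 81 84.
Offset 8: leading byte 0xE0 = 11100000 → 3-byte char #4 = E0 A4 8C.
Offset 11: leading byte 0xDF = 11011111 → 2-byte char #5 = DF 89.
Leading byte 0xDF = 11011111 matches 110xxxxx → 2-byte sequence.
Byte 1: 0xDF = 11011111, payload 11111 (5 bits).
Byte 2: 0x89 = 10001001 (10xxxxxx ✓), payload 001001.
Concatenate: 11111001001 = 0x7C9 (11 bits → U+07C9).

U+07C9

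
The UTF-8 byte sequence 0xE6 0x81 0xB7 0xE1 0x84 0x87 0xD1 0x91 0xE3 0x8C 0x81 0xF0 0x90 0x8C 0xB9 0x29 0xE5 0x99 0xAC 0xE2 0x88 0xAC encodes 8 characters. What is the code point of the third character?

U+0451

Offset 0: leading byte 0xE6 = 11100110 → 3-byte char #1 = E6 81 B7.
Offset 3: leading byte 0xE1 = 11100001 → 3-byte char #2 = E1 84 87.
Offset 6: leading byte 0xD1 = 11010001 → 2-byte char #3 = D1 91.
Leading byte 0xD1 = 11010001 matches 110xxxxx → 2-byte sequence.
Byte 1: 0xD1 = 11010001, payload 10001 (5 bits).
Byte 2: 0x91 = 10010001 (10xxxxxx ✓), payload 010001.
Concatenate: 10001010001 = 0x451 (11 bits → U+0451).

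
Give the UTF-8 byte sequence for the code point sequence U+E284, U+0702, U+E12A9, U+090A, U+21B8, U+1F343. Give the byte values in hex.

U+E284: 3-byte form → EE 8A 84.
U+0702: 2-byte form → DC 82.
U+E12A9: 4-byte form → F3 A1 8A A9.
U+090A: 3-byte form → E0 A4 8A.
U+21B8: 3-byte form → E2 86 B8.
U+1F343: 4-byte form → F0 9F 8D 83.
Concatenated (19 bytes): EE 8A 84 DC 82 F3 A1 8A A9 E0 A4 8A E2 86 B8 F0 9F 8D 83.

EE 8A 84 DC 82 F3 A1 8A A9 E0 A4 8A E2 86 B8 F0 9F 8D 83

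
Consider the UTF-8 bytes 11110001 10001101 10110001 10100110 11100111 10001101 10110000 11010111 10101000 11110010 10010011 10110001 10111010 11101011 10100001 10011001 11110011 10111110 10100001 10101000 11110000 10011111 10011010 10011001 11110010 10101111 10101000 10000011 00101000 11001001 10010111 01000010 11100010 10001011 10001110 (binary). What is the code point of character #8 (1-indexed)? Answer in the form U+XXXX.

Offset 0: leading byte 0xF1 = 11110001 → 4-byte char #1 = F1 8D B1 A6.
Offset 4: leading byte 0xE7 = 11100111 → 3-byte char #2 = E7 8D B0.
Offset 7: leading byte 0xD7 = 11010111 → 2-byte char #3 = D7 A8.
Offset 9: leading byte 0xF2 = 11110010 → 4-byte char #4 = F2 93 B1 BA.
Offset 13: leading byte 0xEB = 11101011 → 3-byte char #5 = EB A1 99.
Offset 16: leading byte 0xF3 = 11110011 → 4-byte char #6 = F3 BE A1 A8.
Offset 20: leading byte 0xF0 = 11110000 → 4-byte char #7 = F0 9F 9A 99.
Offset 24: leading byte 0xF2 = 11110010 → 4-byte char #8 = F2 AF A8 83.
Leading byte 0xF2 = 11110010 matches 11110xxx → 4-byte sequence.
Byte 1: 0xF2 = 11110010, payload 010 (3 bits).
Byte 2: 0xAF = 10101111 (10xxxxxx ✓), payload 101111.
Byte 3: 0xA8 = 10101000 (10xxxxxx ✓), payload 101000.
Byte 4: 0x83 = 10000011 (10xxxxxx ✓), payload 000011.
Concatenate: 010101111101000000011 = 0xAFA03 (21 bits → U+AFA03).

U+AFA03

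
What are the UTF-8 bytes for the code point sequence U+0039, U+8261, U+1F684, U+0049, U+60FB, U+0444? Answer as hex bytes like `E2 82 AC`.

U+0039: 1-byte form → 39.
U+8261: 3-byte form → E8 89 A1.
U+1F684: 4-byte form → F0 9F 9A 84.
U+0049: 1-byte form → 49.
U+60FB: 3-byte form → E6 83 BB.
U+0444: 2-byte form → D1 84.
Concatenated (14 bytes): 39 E8 89 A1 F0 9F 9A 84 49 E6 83 BB D1 84.

39 E8 89 A1 F0 9F 9A 84 49 E6 83 BB D1 84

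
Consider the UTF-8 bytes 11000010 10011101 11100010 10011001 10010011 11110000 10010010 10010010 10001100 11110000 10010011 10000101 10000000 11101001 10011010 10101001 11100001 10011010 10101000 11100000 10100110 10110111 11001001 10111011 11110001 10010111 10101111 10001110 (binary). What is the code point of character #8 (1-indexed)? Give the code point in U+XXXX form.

U+027B

Offset 0: leading byte 0xC2 = 11000010 → 2-byte char #1 = C2 9D.
Offset 2: leading byte 0xE2 = 11100010 → 3-byte char #2 = E2 99 93.
Offset 5: leading byte 0xF0 = 11110000 → 4-byte char #3 = F0 92 92 8C.
Offset 9: leading byte 0xF0 = 11110000 → 4-byte char #4 = F0 93 85 80.
Offset 13: leading byte 0xE9 = 11101001 → 3-byte char #5 = E9 9A A9.
Offset 16: leading byte 0xE1 = 11100001 → 3-byte char #6 = E1 9A A8.
Offset 19: leading byte 0xE0 = 11100000 → 3-byte char #7 = E0 A6 B7.
Offset 22: leading byte 0xC9 = 11001001 → 2-byte char #8 = C9 BB.
Leading byte 0xC9 = 11001001 matches 110xxxxx → 2-byte sequence.
Byte 1: 0xC9 = 11001001, payload 01001 (5 bits).
Byte 2: 0xBB = 10111011 (10xxxxxx ✓), payload 111011.
Concatenate: 01001111011 = 0x27B (11 bits → U+027B).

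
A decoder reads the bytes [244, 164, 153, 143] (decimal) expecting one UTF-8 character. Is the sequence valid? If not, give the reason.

Leading byte 0xF4 = 11110100 → 4-byte form.
Payload = 0x12464F, which exceeds U+10FFFF, the maximum Unicode code point. (Leading bytes F5–FF, or F4 followed by ≥ 0x90, are invalid.)

invalid (encodes a value above U+10FFFF)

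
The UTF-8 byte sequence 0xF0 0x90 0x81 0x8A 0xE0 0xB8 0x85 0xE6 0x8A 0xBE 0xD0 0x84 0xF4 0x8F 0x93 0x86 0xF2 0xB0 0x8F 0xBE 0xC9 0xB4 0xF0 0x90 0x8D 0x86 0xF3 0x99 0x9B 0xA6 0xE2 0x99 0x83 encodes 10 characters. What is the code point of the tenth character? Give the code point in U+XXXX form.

U+2643

Offset 0: leading byte 0xF0 = 11110000 → 4-byte char #1 = F0 90 81 8A.
Offset 4: leading byte 0xE0 = 11100000 → 3-byte char #2 = E0 B8 85.
Offset 7: leading byte 0xE6 = 11100110 → 3-byte char #3 = E6 8A BE.
Offset 10: leading byte 0xD0 = 11010000 → 2-byte char #4 = D0 84.
Offset 12: leading byte 0xF4 = 11110100 → 4-byte char #5 = F4 8F 93 86.
Offset 16: leading byte 0xF2 = 11110010 → 4-byte char #6 = F2 B0 8F BE.
Offset 20: leading byte 0xC9 = 11001001 → 2-byte char #7 = C9 B4.
Offset 22: leading byte 0xF0 = 11110000 → 4-byte char #8 = F0 90 8D 86.
Offset 26: leading byte 0xF3 = 11110011 → 4-byte char #9 = F3 99 9B A6.
Offset 30: leading byte 0xE2 = 11100010 → 3-byte char #10 = E2 99 83.
Leading byte 0xE2 = 11100010 matches 1110xxxx → 3-byte sequence.
Byte 1: 0xE2 = 11100010, payload 0010 (4 bits).
Byte 2: 0x99 = 10011001 (10xxxxxx ✓), payload 011001.
Byte 3: 0x83 = 10000011 (10xxxxxx ✓), payload 000011.
Concatenate: 0010011001000011 = 0x2643 (16 bits → U+2643).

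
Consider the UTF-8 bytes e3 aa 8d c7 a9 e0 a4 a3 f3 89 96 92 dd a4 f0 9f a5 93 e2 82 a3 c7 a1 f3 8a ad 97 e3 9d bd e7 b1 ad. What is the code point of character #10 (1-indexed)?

U+377D

Offset 0: leading byte 0xE3 = 11100011 → 3-byte char #1 = E3 AA 8D.
Offset 3: leading byte 0xC7 = 11000111 → 2-byte char #2 = C7 A9.
Offset 5: leading byte 0xE0 = 11100000 → 3-byte char #3 = E0 A4 A3.
Offset 8: leading byte 0xF3 = 11110011 → 4-byte char #4 = F3 89 96 92.
Offset 12: leading byte 0xDD = 11011101 → 2-byte char #5 = DD A4.
Offset 14: leading byte 0xF0 = 11110000 → 4-byte char #6 = F0 9F A5 93.
Offset 18: leading byte 0xE2 = 11100010 → 3-byte char #7 = E2 82 A3.
Offset 21: leading byte 0xC7 = 11000111 → 2-byte char #8 = C7 A1.
Offset 23: leading byte 0xF3 = 11110011 → 4-byte char #9 = F3 8A AD 97.
Offset 27: leading byte 0xE3 = 11100011 → 3-byte char #10 = E3 9D BD.
Leading byte 0xE3 = 11100011 matches 1110xxxx → 3-byte sequence.
Byte 1: 0xE3 = 11100011, payload 0011 (4 bits).
Byte 2: 0x9D = 10011101 (10xxxxxx ✓), payload 011101.
Byte 3: 0xBD = 10111101 (10xxxxxx ✓), payload 111101.
Concatenate: 0011011101111101 = 0x377D (16 bits → U+377D).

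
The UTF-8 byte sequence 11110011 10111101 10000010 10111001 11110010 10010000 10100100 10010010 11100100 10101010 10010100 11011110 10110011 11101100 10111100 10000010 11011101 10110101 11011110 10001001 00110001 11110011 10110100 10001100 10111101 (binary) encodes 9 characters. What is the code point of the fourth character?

U+07B3

Offset 0: leading byte 0xF3 = 11110011 → 4-byte char #1 = F3 BD 82 B9.
Offset 4: leading byte 0xF2 = 11110010 → 4-byte char #2 = F2 90 A4 92.
Offset 8: leading byte 0xE4 = 11100100 → 3-byte char #3 = E4 AA 94.
Offset 11: leading byte 0xDE = 11011110 → 2-byte char #4 = DE B3.
Leading byte 0xDE = 11011110 matches 110xxxxx → 2-byte sequence.
Byte 1: 0xDE = 11011110, payload 11110 (5 bits).
Byte 2: 0xB3 = 10110011 (10xxxxxx ✓), payload 110011.
Concatenate: 11110110011 = 0x7B3 (11 bits → U+07B3).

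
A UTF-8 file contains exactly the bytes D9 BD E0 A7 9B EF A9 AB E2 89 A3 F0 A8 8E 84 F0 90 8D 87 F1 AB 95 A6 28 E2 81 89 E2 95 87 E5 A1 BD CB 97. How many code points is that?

12

Byte at offset 0: 0xD9 = 11011001 → 2-byte char (#1). Advance 2.
Byte at offset 2: 0xE0 = 11100000 → 3-byte char (#2). Advance 3.
Byte at offset 5: 0xEF = 11101111 → 3-byte char (#3). Advance 3.
Byte at offset 8: 0xE2 = 11100010 → 3-byte char (#4). Advance 3.
Byte at offset 11: 0xF0 = 11110000 → 4-byte char (#5). Advance 4.
Byte at offset 15: 0xF0 = 11110000 → 4-byte char (#6). Advance 4.
Byte at offset 19: 0xF1 = 11110001 → 4-byte char (#7). Advance 4.
Byte at offset 23: 0x28 = 00101000 → 1-byte char (#8). Advance 1.
Byte at offset 24: 0xE2 = 11100010 → 3-byte char (#9). Advance 3.
Byte at offset 27: 0xE2 = 11100010 → 3-byte char (#10). Advance 3.
Byte at offset 30: 0xE5 = 11100101 → 3-byte char (#11). Advance 3.
Byte at offset 33: 0xCB = 11001011 → 2-byte char (#12). Advance 2.
Reached end at offset 35 after 12 code points.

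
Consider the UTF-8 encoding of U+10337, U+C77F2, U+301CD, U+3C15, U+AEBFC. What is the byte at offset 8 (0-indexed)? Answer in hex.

U+10337 → 4-byte form F0 90 8C B7 at offsets 0–3.
U+C77F2 → 4-byte form F3 87 9F B2 at offsets 4–7.
U+301CD → 4-byte form F0 B0 87 8D at offsets 8–11.
Offset 8 falls in char 3's range; it's byte 1 of F0 B0 87 8D = 0xF0.

0xF0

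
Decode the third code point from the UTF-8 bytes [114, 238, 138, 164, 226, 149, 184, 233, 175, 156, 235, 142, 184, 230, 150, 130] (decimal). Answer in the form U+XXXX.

U+2578

Offset 0: leading byte 0x72 = 01110010 → 1-byte char #1 = 72.
Offset 1: leading byte 0xEE = 11101110 → 3-byte char #2 = EE 8A A4.
Offset 4: leading byte 0xE2 = 11100010 → 3-byte char #3 = E2 95 B8.
Leading byte 0xE2 = 11100010 matches 1110xxxx → 3-byte sequence.
Byte 1: 0xE2 = 11100010, payload 0010 (4 bits).
Byte 2: 0x95 = 10010101 (10xxxxxx ✓), payload 010101.
Byte 3: 0xB8 = 10111000 (10xxxxxx ✓), payload 111000.
Concatenate: 0010010101111000 = 0x2578 (16 bits → U+2578).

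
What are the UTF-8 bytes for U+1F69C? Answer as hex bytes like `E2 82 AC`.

F0 9F 9A 9C

U+1F69C = 0x1F69C = 128668 decimal. In range U+10000–U+10FFFF → 4-byte form: 11110xxx 10xxxxxx 10xxxxxx 10xxxxxx.
Binary (21 bits): 000011111011010011100.
Split 3+6+6+6: 000 | 011111 | 011010 | 011100.
Byte 1: 11110000 = 0xF0.
Byte 2: 10011111 = 0x9F.
Byte 3: 10011010 = 0x9A.
Byte 4: 10011100 = 0x9C.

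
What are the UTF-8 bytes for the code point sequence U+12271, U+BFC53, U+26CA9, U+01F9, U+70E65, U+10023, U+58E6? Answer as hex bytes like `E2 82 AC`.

F0 92 89 B1 F2 BF B1 93 F0 A6 B2 A9 C7 B9 F1 B0 B9 A5 F0 90 80 A3 E5 A3 A6

U+12271: 4-byte form → F0 92 89 B1.
U+BFC53: 4-byte form → F2 BF B1 93.
U+26CA9: 4-byte form → F0 A6 B2 A9.
U+01F9: 2-byte form → C7 B9.
U+70E65: 4-byte form → F1 B0 B9 A5.
U+10023: 4-byte form → F0 90 80 A3.
U+58E6: 3-byte form → E5 A3 A6.
Concatenated (25 bytes): F0 92 89 B1 F2 BF B1 93 F0 A6 B2 A9 C7 B9 F1 B0 B9 A5 F0 90 80 A3 E5 A3 A6.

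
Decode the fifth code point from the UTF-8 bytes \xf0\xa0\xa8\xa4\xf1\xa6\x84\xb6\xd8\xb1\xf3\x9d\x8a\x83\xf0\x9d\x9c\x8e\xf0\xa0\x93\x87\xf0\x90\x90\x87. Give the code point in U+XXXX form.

U+1D70E

Offset 0: leading byte 0xF0 = 11110000 → 4-byte char #1 = F0 A0 A8 A4.
Offset 4: leading byte 0xF1 = 11110001 → 4-byte char #2 = F1 A6 84 B6.
Offset 8: leading byte 0xD8 = 11011000 → 2-byte char #3 = D8 B1.
Offset 10: leading byte 0xF3 = 11110011 → 4-byte char #4 = F3 9D 8A 83.
Offset 14: leading byte 0xF0 = 11110000 → 4-byte char #5 = F0 9D 9C 8E.
Leading byte 0xF0 = 11110000 matches 11110xxx → 4-byte sequence.
Byte 1: 0xF0 = 11110000, payload 000 (3 bits).
Byte 2: 0x9D = 10011101 (10xxxxxx ✓), payload 011101.
Byte 3: 0x9C = 10011100 (10xxxxxx ✓), payload 011100.
Byte 4: 0x8E = 10001110 (10xxxxxx ✓), payload 001110.
Concatenate: 000011101011100001110 = 0x1D70E (21 bits → U+1D70E).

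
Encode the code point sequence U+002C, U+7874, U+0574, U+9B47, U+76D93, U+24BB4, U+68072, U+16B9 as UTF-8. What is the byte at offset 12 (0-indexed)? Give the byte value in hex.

0x93

U+002C → 1-byte form 2C at offsets 0–0.
U+7874 → 3-byte form E7 A1 B4 at offsets 1–3.
U+0574 → 2-byte form D5 B4 at offsets 4–5.
U+9B47 → 3-byte form E9 AD 87 at offsets 6–8.
U+76D93 → 4-byte form F1 B6 B6 93 at offsets 9–12.
Offset 12 falls in char 5's range; it's byte 4 of F1 B6 B6 93 = 0x93.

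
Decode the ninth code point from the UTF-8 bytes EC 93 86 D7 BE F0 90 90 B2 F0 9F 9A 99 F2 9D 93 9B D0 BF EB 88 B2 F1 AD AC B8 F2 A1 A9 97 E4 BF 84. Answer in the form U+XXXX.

U+A1A57

Offset 0: leading byte 0xEC = 11101100 → 3-byte char #1 = EC 93 86.
Offset 3: leading byte 0xD7 = 11010111 → 2-byte char #2 = D7 BE.
Offset 5: leading byte 0xF0 = 11110000 → 4-byte char #3 = F0 90 90 B2.
Offset 9: leading byte 0xF0 = 11110000 → 4-byte char #4 = F0 9F 9A 99.
Offset 13: leading byte 0xF2 = 11110010 → 4-byte char #5 = F2 9D 93 9B.
Offset 17: leading byte 0xD0 = 11010000 → 2-byte char #6 = D0 BF.
Offset 19: leading byte 0xEB = 11101011 → 3-byte char #7 = EB 88 B2.
Offset 22: leading byte 0xF1 = 11110001 → 4-byte char #8 = F1 AD AC B8.
Offset 26: leading byte 0xF2 = 11110010 → 4-byte char #9 = F2 A1 A9 97.
Leading byte 0xF2 = 11110010 matches 11110xxx → 4-byte sequence.
Byte 1: 0xF2 = 11110010, payload 010 (3 bits).
Byte 2: 0xA1 = 10100001 (10xxxxxx ✓), payload 100001.
Byte 3: 0xA9 = 10101001 (10xxxxxx ✓), payload 101001.
Byte 4: 0x97 = 10010111 (10xxxxxx ✓), payload 010111.
Concatenate: 010100001101001010111 = 0xA1A57 (21 bits → U+A1A57).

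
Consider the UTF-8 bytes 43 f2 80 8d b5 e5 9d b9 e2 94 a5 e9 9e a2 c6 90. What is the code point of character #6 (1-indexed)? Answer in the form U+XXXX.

Offset 0: leading byte 0x43 = 01000011 → 1-byte char #1 = 43.
Offset 1: leading byte 0xF2 = 11110010 → 4-byte char #2 = F2 80 8D B5.
Offset 5: leading byte 0xE5 = 11100101 → 3-byte char #3 = E5 9D B9.
Offset 8: leading byte 0xE2 = 11100010 → 3-byte char #4 = E2 94 A5.
Offset 11: leading byte 0xE9 = 11101001 → 3-byte char #5 = E9 9E A2.
Offset 14: leading byte 0xC6 = 11000110 → 2-byte char #6 = C6 90.
Leading byte 0xC6 = 11000110 matches 110xxxxx → 2-byte sequence.
Byte 1: 0xC6 = 11000110, payload 00110 (5 bits).
Byte 2: 0x90 = 10010000 (10xxxxxx ✓), payload 010000.
Concatenate: 00110010000 = 0x190 (11 bits → U+0190).

U+0190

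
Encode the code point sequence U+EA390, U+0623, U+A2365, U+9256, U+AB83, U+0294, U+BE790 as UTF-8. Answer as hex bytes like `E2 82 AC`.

U+EA390: 4-byte form → F3 AA 8E 90.
U+0623: 2-byte form → D8 A3.
U+A2365: 4-byte form → F2 A2 8D A5.
U+9256: 3-byte form → E9 89 96.
U+AB83: 3-byte form → EA AE 83.
U+0294: 2-byte form → CA 94.
U+BE790: 4-byte form → F2 BE 9E 90.
Concatenated (22 bytes): F3 AA 8E 90 D8 A3 F2 A2 8D A5 E9 89 96 EA AE 83 CA 94 F2 BE 9E 90.

F3 AA 8E 90 D8 A3 F2 A2 8D A5 E9 89 96 EA AE 83 CA 94 F2 BE 9E 90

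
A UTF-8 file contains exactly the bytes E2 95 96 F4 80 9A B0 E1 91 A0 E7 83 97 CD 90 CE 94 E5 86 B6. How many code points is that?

Byte at offset 0: 0xE2 = 11100010 → 3-byte char (#1). Advance 3.
Byte at offset 3: 0xF4 = 11110100 → 4-byte char (#2). Advance 4.
Byte at offset 7: 0xE1 = 11100001 → 3-byte char (#3). Advance 3.
Byte at offset 10: 0xE7 = 11100111 → 3-byte char (#4). Advance 3.
Byte at offset 13: 0xCD = 11001101 → 2-byte char (#5). Advance 2.
Byte at offset 15: 0xCE = 11001110 → 2-byte char (#6). Advance 2.
Byte at offset 17: 0xE5 = 11100101 → 3-byte char (#7). Advance 3.
Reached end at offset 20 after 7 code points.

7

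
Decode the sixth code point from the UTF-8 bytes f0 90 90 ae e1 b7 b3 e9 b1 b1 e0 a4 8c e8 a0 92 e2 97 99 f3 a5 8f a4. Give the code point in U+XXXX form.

U+25D9

Offset 0: leading byte 0xF0 = 11110000 → 4-byte char #1 = F0 90 90 AE.
Offset 4: leading byte 0xE1 = 11100001 → 3-byte char #2 = E1 B7 B3.
Offset 7: leading byte 0xE9 = 11101001 → 3-byte char #3 = E9 B1 B1.
Offset 10: leading byte 0xE0 = 11100000 → 3-byte char #4 = E0 A4 8C.
Offset 13: leading byte 0xE8 = 11101000 → 3-byte char #5 = E8 A0 92.
Offset 16: leading byte 0xE2 = 11100010 → 3-byte char #6 = E2 97 99.
Leading byte 0xE2 = 11100010 matches 1110xxxx → 3-byte sequence.
Byte 1: 0xE2 = 11100010, payload 0010 (4 bits).
Byte 2: 0x97 = 10010111 (10xxxxxx ✓), payload 010111.
Byte 3: 0x99 = 10011001 (10xxxxxx ✓), payload 011001.
Concatenate: 0010010111011001 = 0x25D9 (16 bits → U+25D9).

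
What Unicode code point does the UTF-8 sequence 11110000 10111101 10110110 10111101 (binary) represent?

U+3DDBD

Leading byte 0xF0 = 11110000 matches 11110xxx → 4-byte sequence.
Byte 1: 0xF0 = 11110000, payload 000 (3 bits).
Byte 2: 0xBD = 10111101 (10xxxxxx ✓), payload 111101.
Byte 3: 0xB6 = 10110110 (10xxxxxx ✓), payload 110110.
Byte 4: 0xBD = 10111101 (10xxxxxx ✓), payload 111101.
Concatenate: 000111101110110111101 = 0x3DDBD (21 bits → U+3DDBD).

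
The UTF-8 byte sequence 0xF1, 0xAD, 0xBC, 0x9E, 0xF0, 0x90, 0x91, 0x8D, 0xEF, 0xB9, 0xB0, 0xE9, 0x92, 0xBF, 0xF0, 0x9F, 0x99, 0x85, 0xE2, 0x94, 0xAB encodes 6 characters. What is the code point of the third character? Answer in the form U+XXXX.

Offset 0: leading byte 0xF1 = 11110001 → 4-byte char #1 = F1 AD BC 9E.
Offset 4: leading byte 0xF0 = 11110000 → 4-byte char #2 = F0 90 91 8D.
Offset 8: leading byte 0xEF = 11101111 → 3-byte char #3 = EF B9 B0.
Leading byte 0xEF = 11101111 matches 1110xxxx → 3-byte sequence.
Byte 1: 0xEF = 11101111, payload 1111 (4 bits).
Byte 2: 0xB9 = 10111001 (10xxxxxx ✓), payload 111001.
Byte 3: 0xB0 = 10110000 (10xxxxxx ✓), payload 110000.
Concatenate: 1111111001110000 = 0xFE70 (16 bits → U+FE70).

U+FE70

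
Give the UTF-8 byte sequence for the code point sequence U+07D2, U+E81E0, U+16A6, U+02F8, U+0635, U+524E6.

DF 92 F3 A8 87 A0 E1 9A A6 CB B8 D8 B5 F1 92 93 A6

U+07D2: 2-byte form → DF 92.
U+E81E0: 4-byte form → F3 A8 87 A0.
U+16A6: 3-byte form → E1 9A A6.
U+02F8: 2-byte form → CB B8.
U+0635: 2-byte form → D8 B5.
U+524E6: 4-byte form → F1 92 93 A6.
Concatenated (17 bytes): DF 92 F3 A8 87 A0 E1 9A A6 CB B8 D8 B5 F1 92 93 A6.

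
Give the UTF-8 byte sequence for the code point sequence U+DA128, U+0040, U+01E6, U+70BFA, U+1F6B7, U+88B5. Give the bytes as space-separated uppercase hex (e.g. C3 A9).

F3 9A 84 A8 40 C7 A6 F1 B0 AF BA F0 9F 9A B7 E8 A2 B5

U+DA128: 4-byte form → F3 9A 84 A8.
U+0040: 1-byte form → 40.
U+01E6: 2-byte form → C7 A6.
U+70BFA: 4-byte form → F1 B0 AF BA.
U+1F6B7: 4-byte form → F0 9F 9A B7.
U+88B5: 3-byte form → E8 A2 B5.
Concatenated (18 bytes): F3 9A 84 A8 40 C7 A6 F1 B0 AF BA F0 9F 9A B7 E8 A2 B5.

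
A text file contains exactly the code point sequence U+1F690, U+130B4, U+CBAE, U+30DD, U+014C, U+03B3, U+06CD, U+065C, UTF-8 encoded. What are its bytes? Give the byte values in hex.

U+1F690: 4-byte form → F0 9F 9A 90.
U+130B4: 4-byte form → F0 93 82 B4.
U+CBAE: 3-byte form → EC AE AE.
U+30DD: 3-byte form → E3 83 9D.
U+014C: 2-byte form → C5 8C.
U+03B3: 2-byte form → CE B3.
U+06CD: 2-byte form → DB 8D.
U+065C: 2-byte form → D9 9C.
Concatenated (22 bytes): F0 9F 9A 90 F0 93 82 B4 EC AE AE E3 83 9D C5 8C CE B3 DB 8D D9 9C.

F0 9F 9A 90 F0 93 82 B4 EC AE AE E3 83 9D C5 8C CE B3 DB 8D D9 9C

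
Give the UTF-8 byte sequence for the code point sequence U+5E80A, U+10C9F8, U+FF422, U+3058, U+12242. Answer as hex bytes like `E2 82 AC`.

F1 9E A0 8A F4 8C A7 B8 F3 BF 90 A2 E3 81 98 F0 92 89 82

U+5E80A: 4-byte form → F1 9E A0 8A.
U+10C9F8: 4-byte form → F4 8C A7 B8.
U+FF422: 4-byte form → F3 BF 90 A2.
U+3058: 3-byte form → E3 81 98.
U+12242: 4-byte form → F0 92 89 82.
Concatenated (19 bytes): F1 9E A0 8A F4 8C A7 B8 F3 BF 90 A2 E3 81 98 F0 92 89 82.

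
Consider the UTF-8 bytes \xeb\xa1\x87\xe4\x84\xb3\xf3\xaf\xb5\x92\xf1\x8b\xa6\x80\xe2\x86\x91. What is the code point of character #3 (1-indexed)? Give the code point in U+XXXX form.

Offset 0: leading byte 0xEB = 11101011 → 3-byte char #1 = EB A1 87.
Offset 3: leading byte 0xE4 = 11100100 → 3-byte char #2 = E4 84 B3.
Offset 6: leading byte 0xF3 = 11110011 → 4-byte char #3 = F3 AF B5 92.
Leading byte 0xF3 = 11110011 matches 11110xxx → 4-byte sequence.
Byte 1: 0xF3 = 11110011, payload 011 (3 bits).
Byte 2: 0xAF = 10101111 (10xxxxxx ✓), payload 101111.
Byte 3: 0xB5 = 10110101 (10xxxxxx ✓), payload 110101.
Byte 4: 0x92 = 10010010 (10xxxxxx ✓), payload 010010.
Concatenate: 011101111110101010010 = 0xEFD52 (21 bits → U+EFD52).

U+EFD52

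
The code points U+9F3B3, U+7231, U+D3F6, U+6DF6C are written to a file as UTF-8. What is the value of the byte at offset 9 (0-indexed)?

U+9F3B3 → 4-byte form F2 9F 8E B3 at offsets 0–3.
U+7231 → 3-byte form E7 88 B1 at offsets 4–6.
U+D3F6 → 3-byte form ED 8F B6 at offsets 7–9.
Offset 9 falls in char 3's range; it's byte 3 of ED 8F B6 = 0xB6.

0xB6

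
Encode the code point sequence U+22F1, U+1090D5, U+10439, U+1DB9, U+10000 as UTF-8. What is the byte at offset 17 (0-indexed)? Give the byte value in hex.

0x80

U+22F1 → 3-byte form E2 8B B1 at offsets 0–2.
U+1090D5 → 4-byte form F4 89 83 95 at offsets 3–6.
U+10439 → 4-byte form F0 90 90 B9 at offsets 7–10.
U+1DB9 → 3-byte form E1 B6 B9 at offsets 11–13.
U+10000 → 4-byte form F0 90 80 80 at offsets 14–17.
Offset 17 falls in char 5's range; it's byte 4 of F0 90 80 80 = 0x80.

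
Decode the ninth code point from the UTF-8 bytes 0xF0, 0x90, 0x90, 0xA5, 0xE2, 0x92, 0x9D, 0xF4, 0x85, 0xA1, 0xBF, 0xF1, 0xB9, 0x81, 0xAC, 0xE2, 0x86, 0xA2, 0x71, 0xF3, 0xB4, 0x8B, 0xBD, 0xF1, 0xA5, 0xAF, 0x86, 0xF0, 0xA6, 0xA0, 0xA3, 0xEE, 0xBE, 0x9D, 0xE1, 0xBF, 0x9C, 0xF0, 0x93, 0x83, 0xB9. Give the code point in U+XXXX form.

Offset 0: leading byte 0xF0 = 11110000 → 4-byte char #1 = F0 90 90 A5.
Offset 4: leading byte 0xE2 = 11100010 → 3-byte char #2 = E2 92 9D.
Offset 7: leading byte 0xF4 = 11110100 → 4-byte char #3 = F4 85 A1 BF.
Offset 11: leading byte 0xF1 = 11110001 → 4-byte char #4 = F1 B9 81 AC.
Offset 15: leading byte 0xE2 = 11100010 → 3-byte char #5 = E2 86 A2.
Offset 18: leading byte 0x71 = 01110001 → 1-byte char #6 = 71.
Offset 19: leading byte 0xF3 = 11110011 → 4-byte char #7 = F3 B4 8B BD.
Offset 23: leading byte 0xF1 = 11110001 → 4-byte char #8 = F1 A5 AF 86.
Offset 27: leading byte 0xF0 = 11110000 → 4-byte char #9 = F0 A6 A0 A3.
Leading byte 0xF0 = 11110000 matches 11110xxx → 4-byte sequence.
Byte 1: 0xF0 = 11110000, payload 000 (3 bits).
Byte 2: 0xA6 = 10100110 (10xxxxxx ✓), payload 100110.
Byte 3: 0xA0 = 10100000 (10xxxxxx ✓), payload 100000.
Byte 4: 0xA3 = 10100011 (10xxxxxx ✓), payload 100011.
Concatenate: 000100110100000100011 = 0x26823 (21 bits → U+26823).

U+26823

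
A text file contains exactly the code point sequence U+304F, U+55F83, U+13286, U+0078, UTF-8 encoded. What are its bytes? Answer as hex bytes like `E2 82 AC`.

U+304F: 3-byte form → E3 81 8F.
U+55F83: 4-byte form → F1 95 BE 83.
U+13286: 4-byte form → F0 93 8A 86.
U+0078: 1-byte form → 78.
Concatenated (12 bytes): E3 81 8F F1 95 BE 83 F0 93 8A 86 78.

E3 81 8F F1 95 BE 83 F0 93 8A 86 78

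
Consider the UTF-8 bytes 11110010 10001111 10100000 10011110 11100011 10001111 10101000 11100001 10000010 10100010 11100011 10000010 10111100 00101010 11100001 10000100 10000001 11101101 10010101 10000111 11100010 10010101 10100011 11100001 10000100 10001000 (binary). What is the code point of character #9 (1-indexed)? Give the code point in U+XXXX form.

U+1108

Offset 0: leading byte 0xF2 = 11110010 → 4-byte char #1 = F2 8F A0 9E.
Offset 4: leading byte 0xE3 = 11100011 → 3-byte char #2 = E3 8F A8.
Offset 7: leading byte 0xE1 = 11100001 → 3-byte char #3 = E1 82 A2.
Offset 10: leading byte 0xE3 = 11100011 → 3-byte char #4 = E3 82 BC.
Offset 13: leading byte 0x2A = 00101010 → 1-byte char #5 = 2A.
Offset 14: leading byte 0xE1 = 11100001 → 3-byte char #6 = E1 84 81.
Offset 17: leading byte 0xED = 11101101 → 3-byte char #7 = ED 95 87.
Offset 20: leading byte 0xE2 = 11100010 → 3-byte char #8 = E2 95 A3.
Offset 23: leading byte 0xE1 = 11100001 → 3-byte char #9 = E1 84 88.
Leading byte 0xE1 = 11100001 matches 1110xxxx → 3-byte sequence.
Byte 1: 0xE1 = 11100001, payload 0001 (4 bits).
Byte 2: 0x84 = 10000100 (10xxxxxx ✓), payload 000100.
Byte 3: 0x88 = 10001000 (10xxxxxx ✓), payload 001000.
Concatenate: 0001000100001000 = 0x1108 (16 bits → U+1108).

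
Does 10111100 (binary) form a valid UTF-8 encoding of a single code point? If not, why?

invalid (continuation byte with no leading byte)

Byte 0xBC = 10111100 has the form 10xxxxxx — a continuation byte — but there is no preceding leading byte.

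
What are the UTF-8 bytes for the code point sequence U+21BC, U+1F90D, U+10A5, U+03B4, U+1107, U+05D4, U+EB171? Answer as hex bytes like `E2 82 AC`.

U+21BC: 3-byte form → E2 86 BC.
U+1F90D: 4-byte form → F0 9F A4 8D.
U+10A5: 3-byte form → E1 82 A5.
U+03B4: 2-byte form → CE B4.
U+1107: 3-byte form → E1 84 87.
U+05D4: 2-byte form → D7 94.
U+EB171: 4-byte form → F3 AB 85 B1.
Concatenated (21 bytes): E2 86 BC F0 9F A4 8D E1 82 A5 CE B4 E1 84 87 D7 94 F3 AB 85 B1.

E2 86 BC F0 9F A4 8D E1 82 A5 CE B4 E1 84 87 D7 94 F3 AB 85 B1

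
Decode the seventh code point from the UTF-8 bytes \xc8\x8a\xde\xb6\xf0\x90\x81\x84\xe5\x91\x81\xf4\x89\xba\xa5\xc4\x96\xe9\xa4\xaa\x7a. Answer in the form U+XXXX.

Offset 0: leading byte 0xC8 = 11001000 → 2-byte char #1 = C8 8A.
Offset 2: leading byte 0xDE = 11011110 → 2-byte char #2 = DE B6.
Offset 4: leading byte 0xF0 = 11110000 → 4-byte char #3 = F0 90 81 84.
Offset 8: leading byte 0xE5 = 11100101 → 3-byte char #4 = E5 91 81.
Offset 11: leading byte 0xF4 = 11110100 → 4-byte char #5 = F4 89 BA A5.
Offset 15: leading byte 0xC4 = 11000100 → 2-byte char #6 = C4 96.
Offset 17: leading byte 0xE9 = 11101001 → 3-byte char #7 = E9 A4 AA.
Leading byte 0xE9 = 11101001 matches 1110xxxx → 3-byte sequence.
Byte 1: 0xE9 = 11101001, payload 1001 (4 bits).
Byte 2: 0xA4 = 10100100 (10xxxxxx ✓), payload 100100.
Byte 3: 0xAA = 10101010 (10xxxxxx ✓), payload 101010.
Concatenate: 1001100100101010 = 0x992A (16 bits → U+992A).

U+992A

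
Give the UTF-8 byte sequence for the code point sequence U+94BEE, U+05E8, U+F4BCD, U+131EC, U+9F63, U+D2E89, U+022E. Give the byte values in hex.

U+94BEE: 4-byte form → F2 94 AF AE.
U+05E8: 2-byte form → D7 A8.
U+F4BCD: 4-byte form → F3 B4 AF 8D.
U+131EC: 4-byte form → F0 93 87 AC.
U+9F63: 3-byte form → E9 BD A3.
U+D2E89: 4-byte form → F3 92 BA 89.
U+022E: 2-byte form → C8 AE.
Concatenated (23 bytes): F2 94 AF AE D7 A8 F3 B4 AF 8D F0 93 87 AC E9 BD A3 F3 92 BA 89 C8 AE.

F2 94 AF AE D7 A8 F3 B4 AF 8D F0 93 87 AC E9 BD A3 F3 92 BA 89 C8 AE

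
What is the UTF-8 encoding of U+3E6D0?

F0 BE 9B 90

U+3E6D0 = 0x3E6D0 = 255696 decimal. In range U+10000–U+10FFFF → 4-byte form: 11110xxx 10xxxxxx 10xxxxxx 10xxxxxx.
Binary (21 bits): 000111110011011010000.
Split 3+6+6+6: 000 | 111110 | 011011 | 010000.
Byte 1: 11110000 = 0xF0.
Byte 2: 10111110 = 0xBE.
Byte 3: 10011011 = 0x9B.
Byte 4: 10010000 = 0x90.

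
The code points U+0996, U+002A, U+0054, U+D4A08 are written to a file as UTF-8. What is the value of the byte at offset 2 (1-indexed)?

1-indexed offset 2 is 0-indexed offset 1.
U+0996 → 3-byte form E0 A6 96 at offsets 0–2.
Offset 1 falls in char 1's range; it's byte 2 of E0 A6 96 = 0xA6.

0xA6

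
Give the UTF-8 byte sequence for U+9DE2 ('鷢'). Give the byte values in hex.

U+9DE2 = 0x9DE2 = 40418 decimal. In range U+0800–U+FFFF → 3-byte form: 1110xxxx 10xxxxxx 10xxxxxx.
Binary (16 bits): 1001110111100010.
Split 4+6+6: 1001 | 110111 | 100010.
Byte 1: 11101001 = 0xE9.
Byte 2: 10110111 = 0xB7.
Byte 3: 10100010 = 0xA2.

E9 B7 A2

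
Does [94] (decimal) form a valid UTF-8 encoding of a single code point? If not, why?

Leading byte 0x5E = 01011110 → 1-byte form.

valid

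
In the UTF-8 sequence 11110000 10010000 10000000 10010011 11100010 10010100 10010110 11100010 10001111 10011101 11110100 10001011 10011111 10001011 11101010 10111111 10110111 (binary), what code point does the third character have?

Offset 0: leading byte 0xF0 = 11110000 → 4-byte char #1 = F0 90 80 93.
Offset 4: leading byte 0xE2 = 11100010 → 3-byte char #2 = E2 94 96.
Offset 7: leading byte 0xE2 = 11100010 → 3-byte char #3 = E2 8F 9D.
Leading byte 0xE2 = 11100010 matches 1110xxxx → 3-byte sequence.
Byte 1: 0xE2 = 11100010, payload 0010 (4 bits).
Byte 2: 0x8F = 10001111 (10xxxxxx ✓), payload 001111.
Byte 3: 0x9D = 10011101 (10xxxxxx ✓), payload 011101.
Concatenate: 0010001111011101 = 0x23DD (16 bits → U+23DD).

U+23DD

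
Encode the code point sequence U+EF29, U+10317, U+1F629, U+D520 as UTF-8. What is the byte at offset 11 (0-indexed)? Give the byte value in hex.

0xED

U+EF29 → 3-byte form EE BC A9 at offsets 0–2.
U+10317 → 4-byte form F0 90 8C 97 at offsets 3–6.
U+1F629 → 4-byte form F0 9F 98 A9 at offsets 7–10.
U+D520 → 3-byte form ED 94 A0 at offsets 11–13.
Offset 11 falls in char 4's range; it's byte 1 of ED 94 A0 = 0xED.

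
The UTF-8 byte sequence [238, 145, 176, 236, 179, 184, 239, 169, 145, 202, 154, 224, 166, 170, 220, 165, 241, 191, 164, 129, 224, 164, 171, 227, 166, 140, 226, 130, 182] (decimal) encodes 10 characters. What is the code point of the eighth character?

Offset 0: leading byte 0xEE = 11101110 → 3-byte char #1 = EE 91 B0.
Offset 3: leading byte 0xEC = 11101100 → 3-byte char #2 = EC B3 B8.
Offset 6: leading byte 0xEF = 11101111 → 3-byte char #3 = EF A9 91.
Offset 9: leading byte 0xCA = 11001010 → 2-byte char #4 = CA 9A.
Offset 11: leading byte 0xE0 = 11100000 → 3-byte char #5 = E0 A6 AA.
Offset 14: leading byte 0xDC = 11011100 → 2-byte char #6 = DC A5.
Offset 16: leading byte 0xF1 = 11110001 → 4-byte char #7 = F1 BF A4 81.
Offset 20: leading byte 0xE0 = 11100000 → 3-byte char #8 = E0 A4 AB.
Leading byte 0xE0 = 11100000 matches 1110xxxx → 3-byte sequence.
Byte 1: 0xE0 = 11100000, payload 0000 (4 bits).
Byte 2: 0xA4 = 10100100 (10xxxxxx ✓), payload 100100.
Byte 3: 0xAB = 10101011 (10xxxxxx ✓), payload 101011.
Concatenate: 0000100100101011 = 0x92B (16 bits → U+092B).

U+092B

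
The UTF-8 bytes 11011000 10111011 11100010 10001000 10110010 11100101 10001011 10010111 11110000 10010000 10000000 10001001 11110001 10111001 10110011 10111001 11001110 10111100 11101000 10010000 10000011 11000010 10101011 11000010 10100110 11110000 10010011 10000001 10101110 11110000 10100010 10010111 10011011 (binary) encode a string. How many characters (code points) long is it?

11

Byte at offset 0: 0xD8 = 11011000 → 2-byte char (#1). Advance 2.
Byte at offset 2: 0xE2 = 11100010 → 3-byte char (#2). Advance 3.
Byte at offset 5: 0xE5 = 11100101 → 3-byte char (#3). Advance 3.
Byte at offset 8: 0xF0 = 11110000 → 4-byte char (#4). Advance 4.
Byte at offset 12: 0xF1 = 11110001 → 4-byte char (#5). Advance 4.
Byte at offset 16: 0xCE = 11001110 → 2-byte char (#6). Advance 2.
Byte at offset 18: 0xE8 = 11101000 → 3-byte char (#7). Advance 3.
Byte at offset 21: 0xC2 = 11000010 → 2-byte char (#8). Advance 2.
Byte at offset 23: 0xC2 = 11000010 → 2-byte char (#9). Advance 2.
Byte at offset 25: 0xF0 = 11110000 → 4-byte char (#10). Advance 4.
Byte at offset 29: 0xF0 = 11110000 → 4-byte char (#11). Advance 4.
Reached end at offset 33 after 11 code points.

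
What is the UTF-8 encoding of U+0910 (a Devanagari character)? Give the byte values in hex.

U+0910 = 0x910 = 2320 decimal. In range U+0800–U+FFFF → 3-byte form: 1110xxxx 10xxxxxx 10xxxxxx.
Binary (16 bits): 0000100100010000.
Split 4+6+6: 0000 | 100100 | 010000.
Byte 1: 11100000 = 0xE0.
Byte 2: 10100100 = 0xA4.
Byte 3: 10010000 = 0x90.

E0 A4 90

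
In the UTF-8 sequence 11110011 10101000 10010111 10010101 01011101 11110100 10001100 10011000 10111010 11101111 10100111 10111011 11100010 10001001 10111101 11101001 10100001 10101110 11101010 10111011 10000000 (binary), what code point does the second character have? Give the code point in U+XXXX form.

U+005D

Offset 0: leading byte 0xF3 = 11110011 → 4-byte char #1 = F3 A8 97 95.
Offset 4: leading byte 0x5D = 01011101 → 1-byte char #2 = 5D.
Leading byte 0x5D = 01011101 matches 0xxxxxxx → 1-byte sequence.
Byte 1: 0x5D = 01011101, payload 1011101 (7 bits).
Concatenate: 1011101 = 0x5D (7 bits → U+005D).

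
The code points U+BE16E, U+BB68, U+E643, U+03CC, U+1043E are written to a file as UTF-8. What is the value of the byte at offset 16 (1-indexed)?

0xBE

1-indexed offset 16 is 0-indexed offset 15.
U+BE16E → 4-byte form F2 BE 85 AE at offsets 0–3.
U+BB68 → 3-byte form EB AD A8 at offsets 4–6.
U+E643 → 3-byte form EE 99 83 at offsets 7–9.
U+03CC → 2-byte form CF 8C at offsets 10–11.
U+1043E → 4-byte form F0 90 90 BE at offsets 12–15.
Offset 15 falls in char 5's range; it's byte 4 of F0 90 90 BE = 0xBE.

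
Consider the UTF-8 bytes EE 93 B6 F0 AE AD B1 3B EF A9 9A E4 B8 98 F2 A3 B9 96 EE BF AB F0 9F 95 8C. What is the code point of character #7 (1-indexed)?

U+EFEB

Offset 0: leading byte 0xEE = 11101110 → 3-byte char #1 = EE 93 B6.
Offset 3: leading byte 0xF0 = 11110000 → 4-byte char #2 = F0 AE AD B1.
Offset 7: leading byte 0x3B = 00111011 → 1-byte char #3 = 3B.
Offset 8: leading byte 0xEF = 11101111 → 3-byte char #4 = EF A9 9A.
Offset 11: leading byte 0xE4 = 11100100 → 3-byte char #5 = E4 B8 98.
Offset 14: leading byte 0xF2 = 11110010 → 4-byte char #6 = F2 A3 B9 96.
Offset 18: leading byte 0xEE = 11101110 → 3-byte char #7 = EE BF AB.
Leading byte 0xEE = 11101110 matches 1110xxxx → 3-byte sequence.
Byte 1: 0xEE = 11101110, payload 1110 (4 bits).
Byte 2: 0xBF = 10111111 (10xxxxxx ✓), payload 111111.
Byte 3: 0xAB = 10101011 (10xxxxxx ✓), payload 101011.
Concatenate: 1110111111101011 = 0xEFEB (16 bits → U+EFEB).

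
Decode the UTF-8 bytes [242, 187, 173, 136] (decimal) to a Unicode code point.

Leading byte 0xF2 = 11110010 matches 11110xxx → 4-byte sequence.
Byte 1: 0xF2 = 11110010, payload 010 (3 bits).
Byte 2: 0xBB = 10111011 (10xxxxxx ✓), payload 111011.
Byte 3: 0xAD = 10101101 (10xxxxxx ✓), payload 101101.
Byte 4: 0x88 = 10001000 (10xxxxxx ✓), payload 001000.
Concatenate: 010111011101101001000 = 0xBBB48 (21 bits → U+BBB48).

U+BBB48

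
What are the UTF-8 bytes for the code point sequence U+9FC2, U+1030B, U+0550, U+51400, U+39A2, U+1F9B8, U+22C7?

E9 BF 82 F0 90 8C 8B D5 90 F1 91 90 80 E3 A6 A2 F0 9F A6 B8 E2 8B 87

U+9FC2: 3-byte form → E9 BF 82.
U+1030B: 4-byte form → F0 90 8C 8B.
U+0550: 2-byte form → D5 90.
U+51400: 4-byte form → F1 91 90 80.
U+39A2: 3-byte form → E3 A6 A2.
U+1F9B8: 4-byte form → F0 9F A6 B8.
U+22C7: 3-byte form → E2 8B 87.
Concatenated (23 bytes): E9 BF 82 F0 90 8C 8B D5 90 F1 91 90 80 E3 A6 A2 F0 9F A6 B8 E2 8B 87.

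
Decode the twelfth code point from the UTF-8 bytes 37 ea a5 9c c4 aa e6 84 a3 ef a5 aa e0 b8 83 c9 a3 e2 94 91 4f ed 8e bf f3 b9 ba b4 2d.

Offset 0: leading byte 0x37 = 00110111 → 1-byte char #1 = 37.
Offset 1: leading byte 0xEA = 11101010 → 3-byte char #2 = EA A5 9C.
Offset 4: leading byte 0xC4 = 11000100 → 2-byte char #3 = C4 AA.
Offset 6: leading byte 0xE6 = 11100110 → 3-byte char #4 = E6 84 A3.
Offset 9: leading byte 0xEF = 11101111 → 3-byte char #5 = EF A5 AA.
Offset 12: leading byte 0xE0 = 11100000 → 3-byte char #6 = E0 B8 83.
Offset 15: leading byte 0xC9 = 11001001 → 2-byte char #7 = C9 A3.
Offset 17: leading byte 0xE2 = 11100010 → 3-byte char #8 = E2 94 91.
Offset 20: leading byte 0x4F = 01001111 → 1-byte char #9 = 4F.
Offset 21: leading byte 0xED = 11101101 → 3-byte char #10 = ED 8E BF.
Offset 24: leading byte 0xF3 = 11110011 → 4-byte char #11 = F3 B9 BA B4.
Offset 28: leading byte 0x2D = 00101101 → 1-byte char #12 = 2D.
Leading byte 0x2D = 00101101 matches 0xxxxxxx → 1-byte sequence.
Byte 1: 0x2D = 00101101, payload 0101101 (7 bits).
Concatenate: 0101101 = 0x2D (7 bits → U+002D).

U+002D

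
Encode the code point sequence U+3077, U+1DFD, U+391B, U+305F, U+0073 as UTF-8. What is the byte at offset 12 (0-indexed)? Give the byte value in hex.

0x73

U+3077 → 3-byte form E3 81 B7 at offsets 0–2.
U+1DFD → 3-byte form E1 B7 BD at offsets 3–5.
U+391B → 3-byte form E3 A4 9B at offsets 6–8.
U+305F → 3-byte form E3 81 9F at offsets 9–11.
U+0073 → 1-byte form 73 at offsets 12–12.
Offset 12 falls in char 5's range; it's byte 1 of 73 = 0x73.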